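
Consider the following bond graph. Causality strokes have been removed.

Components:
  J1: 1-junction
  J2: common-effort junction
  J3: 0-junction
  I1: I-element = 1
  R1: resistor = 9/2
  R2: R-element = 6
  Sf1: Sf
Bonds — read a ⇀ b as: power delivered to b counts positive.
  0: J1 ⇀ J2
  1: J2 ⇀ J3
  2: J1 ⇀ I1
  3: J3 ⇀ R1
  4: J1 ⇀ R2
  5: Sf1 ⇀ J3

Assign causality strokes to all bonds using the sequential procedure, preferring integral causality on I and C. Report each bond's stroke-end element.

bond 5 →Sf1  (Sf1: flow source, stroke at near end)
bond 2 →I1  (I1: I, integral causality)
bond 0 →J1  (J1 flow already set via bond 2)
bond 4 →J1  (J1 flow already set via bond 2)
bond 1 →J2  (only one effort-in slot at J2)
bond 3 →J3  (closing 0-jn rule on J3)

β0 |J1
β1 |J2
β2 |I1
β3 |J3
β4 |J1
β5 |Sf1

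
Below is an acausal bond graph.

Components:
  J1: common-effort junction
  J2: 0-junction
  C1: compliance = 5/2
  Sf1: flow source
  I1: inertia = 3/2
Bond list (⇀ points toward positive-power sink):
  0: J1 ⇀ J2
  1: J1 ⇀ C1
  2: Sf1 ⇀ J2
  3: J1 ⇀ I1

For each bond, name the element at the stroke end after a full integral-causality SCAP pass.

β0 →J2
β1 →J1
β2 →Sf1
β3 →I1

β2 |Sf1  (Sf1 (Sf) sets flow on bond)
β0 |J2  (J2 needs exactly one e-in)
β1 |J1  (C1 outputs effort q/C1)
β3 |I1  (common-e at J1 fixed by 1)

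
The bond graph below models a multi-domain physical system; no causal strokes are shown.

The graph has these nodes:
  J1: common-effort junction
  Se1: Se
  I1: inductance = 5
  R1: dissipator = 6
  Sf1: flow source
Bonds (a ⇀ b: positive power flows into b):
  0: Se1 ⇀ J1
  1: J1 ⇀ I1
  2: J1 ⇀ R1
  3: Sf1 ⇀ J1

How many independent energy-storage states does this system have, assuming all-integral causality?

β0 stroke at J1  (Se1 (Se) sets effort on bond)
β3 stroke at Sf1  (source Sf1 imposes f)
β1 stroke at I1  (J1: bond 0 brought effort, rest push out)
β2 stroke at R1  (common-e at J1 fixed by 0)

1  (I1 all integral)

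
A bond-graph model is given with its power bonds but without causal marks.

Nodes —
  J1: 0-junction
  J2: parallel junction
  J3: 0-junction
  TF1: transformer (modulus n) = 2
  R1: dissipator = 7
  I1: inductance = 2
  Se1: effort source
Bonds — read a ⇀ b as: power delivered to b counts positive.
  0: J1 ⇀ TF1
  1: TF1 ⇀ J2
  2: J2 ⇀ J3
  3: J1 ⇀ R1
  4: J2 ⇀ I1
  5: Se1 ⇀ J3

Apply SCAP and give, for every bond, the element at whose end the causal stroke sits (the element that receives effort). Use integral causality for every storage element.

bond 0 →J1
bond 1 →TF1
bond 2 →J2
bond 3 →R1
bond 4 →I1
bond 5 →J3

bond 5 →J3  (source Se1 imposes e)
bond 2 →J2  (J3: bond 5 brought effort, rest push out)
bond 1 →TF1  (0-jn J2 has e-setter on 2)
bond 4 →I1  (common-e at J2 fixed by 2)
bond 0 →J1  (TF1: transformer flips bond 1)
bond 3 →R1  (0-jn J1 has e-setter on 0)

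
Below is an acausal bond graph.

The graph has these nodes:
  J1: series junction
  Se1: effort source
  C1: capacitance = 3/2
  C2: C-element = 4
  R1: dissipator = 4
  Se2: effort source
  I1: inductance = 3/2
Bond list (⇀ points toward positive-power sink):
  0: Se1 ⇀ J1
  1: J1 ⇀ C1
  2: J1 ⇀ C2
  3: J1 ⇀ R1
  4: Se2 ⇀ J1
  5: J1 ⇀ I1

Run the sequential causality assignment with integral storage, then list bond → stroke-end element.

b0 →J1
b1 →J1
b2 →J1
b3 →J1
b4 →J1
b5 →I1

b0 stroke→J1  (Se1 (Se) sets effort on bond)
b4 stroke→J1  (Se2 (Se) sets effort on bond)
b1 stroke→J1  (C1: C, integral causality)
b2 stroke→J1  (C2: C, integral causality)
b5 stroke→I1  (prefer integral on I1)
b3 stroke→J1  (J1: bond 5 brought flow, rest push out)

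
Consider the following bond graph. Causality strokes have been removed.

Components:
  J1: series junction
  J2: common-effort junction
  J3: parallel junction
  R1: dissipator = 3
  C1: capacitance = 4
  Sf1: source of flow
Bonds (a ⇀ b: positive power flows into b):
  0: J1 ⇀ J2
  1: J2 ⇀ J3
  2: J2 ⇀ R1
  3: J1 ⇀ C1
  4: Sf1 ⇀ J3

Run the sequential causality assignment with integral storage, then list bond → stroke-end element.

bond 0 stroke→J2
bond 1 stroke→J3
bond 2 stroke→R1
bond 3 stroke→J1
bond 4 stroke→Sf1

#4 |Sf1  (Sf1 fixes flow; stroke at Sf1)
#1 |J3  (only one effort-in slot at J3)
#3 |J1  (C1 outputs effort q/C1)
#0 |J2  (only one flow-in slot at J1)
#2 |R1  (common-e at J2 fixed by 0)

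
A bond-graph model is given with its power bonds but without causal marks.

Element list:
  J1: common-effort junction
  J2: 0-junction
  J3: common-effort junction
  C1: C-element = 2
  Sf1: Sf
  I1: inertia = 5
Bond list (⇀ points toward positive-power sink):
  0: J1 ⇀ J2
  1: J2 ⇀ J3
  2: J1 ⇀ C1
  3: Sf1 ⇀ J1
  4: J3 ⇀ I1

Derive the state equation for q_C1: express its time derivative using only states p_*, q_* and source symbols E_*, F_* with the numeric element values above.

b3 |Sf1  (Sf1 fixes flow; stroke at Sf1)
b2 |J1  (C1 outputs effort q/C1)
b0 |J2  (common-e at J1 fixed by 2)
b1 |J3  (J2: bond 0 brought effort, rest push out)
b4 |I1  (common-e at J3 fixed by 1)

dq_C1/dt = F_Sf1 - p_I1/5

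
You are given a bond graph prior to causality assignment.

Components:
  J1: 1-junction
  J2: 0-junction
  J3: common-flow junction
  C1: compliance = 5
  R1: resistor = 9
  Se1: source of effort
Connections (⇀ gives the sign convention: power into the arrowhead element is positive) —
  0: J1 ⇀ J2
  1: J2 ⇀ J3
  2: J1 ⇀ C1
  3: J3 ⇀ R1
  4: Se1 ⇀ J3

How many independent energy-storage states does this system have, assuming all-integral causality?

#4 →J3  (source Se1 imposes e)
#2 →J1  (prefer integral on C1)
#0 →J2  (only one flow-in slot at J1)
#1 →J3  (0-jn J2 has e-setter on 0)
#3 →R1  (J3 needs exactly one f-in)

1  (C1 all integral)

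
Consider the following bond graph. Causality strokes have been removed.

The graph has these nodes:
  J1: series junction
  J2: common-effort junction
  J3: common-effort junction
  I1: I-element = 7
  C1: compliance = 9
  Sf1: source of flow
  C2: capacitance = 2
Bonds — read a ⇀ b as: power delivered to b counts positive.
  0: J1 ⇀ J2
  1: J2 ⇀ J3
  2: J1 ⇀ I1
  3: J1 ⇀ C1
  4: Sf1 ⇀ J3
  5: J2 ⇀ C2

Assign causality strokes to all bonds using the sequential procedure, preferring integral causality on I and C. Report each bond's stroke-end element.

#0 stroke→J1
#1 stroke→J3
#2 stroke→I1
#3 stroke→J1
#4 stroke→Sf1
#5 stroke→J2

β4 stroke→Sf1  (Sf1: flow source, stroke at near end)
β1 stroke→J3  (closing 0-jn rule on J3)
β2 stroke→I1  (I1: I, integral causality)
β0 stroke→J1  (common-f at J1 fixed by 2)
β3 stroke→J1  (J1: bond 2 brought flow, rest push out)
β5 stroke→J2  (J2 needs exactly one e-in)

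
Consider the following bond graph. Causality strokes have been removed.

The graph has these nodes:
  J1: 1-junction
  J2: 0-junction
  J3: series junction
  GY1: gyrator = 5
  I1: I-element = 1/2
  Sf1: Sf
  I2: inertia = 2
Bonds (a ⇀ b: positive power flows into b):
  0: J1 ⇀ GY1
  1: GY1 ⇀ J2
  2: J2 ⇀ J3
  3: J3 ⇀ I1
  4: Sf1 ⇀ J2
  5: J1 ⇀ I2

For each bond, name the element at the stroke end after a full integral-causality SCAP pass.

#4 →Sf1  (Sf1 (Sf) sets flow on bond)
#3 →I1  (I1 integral (f out))
#2 →J3  (common-f at J3 fixed by 3)
#1 →J2  (closing 0-jn rule on J2)
#0 →J1  (GY1: gyrator matches bond 1)
#5 →I2  (J1: last free bond brings flow in)

#0 →J1
#1 →J2
#2 →J3
#3 →I1
#4 →Sf1
#5 →I2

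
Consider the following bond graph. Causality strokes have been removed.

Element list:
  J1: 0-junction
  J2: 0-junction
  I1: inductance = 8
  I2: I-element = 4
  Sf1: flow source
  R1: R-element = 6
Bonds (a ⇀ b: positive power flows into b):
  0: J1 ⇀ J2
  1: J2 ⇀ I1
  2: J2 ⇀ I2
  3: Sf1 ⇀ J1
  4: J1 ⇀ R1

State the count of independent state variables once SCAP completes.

2  (I1, I2 all integral)

β3 →Sf1  (source Sf1 imposes f)
β1 →I1  (prefer integral on I1)
β2 →I2  (I2 outputs flow p/I2)
β0 →J2  (J2 needs exactly one e-in)
β4 →J1  (J1 needs exactly one e-in)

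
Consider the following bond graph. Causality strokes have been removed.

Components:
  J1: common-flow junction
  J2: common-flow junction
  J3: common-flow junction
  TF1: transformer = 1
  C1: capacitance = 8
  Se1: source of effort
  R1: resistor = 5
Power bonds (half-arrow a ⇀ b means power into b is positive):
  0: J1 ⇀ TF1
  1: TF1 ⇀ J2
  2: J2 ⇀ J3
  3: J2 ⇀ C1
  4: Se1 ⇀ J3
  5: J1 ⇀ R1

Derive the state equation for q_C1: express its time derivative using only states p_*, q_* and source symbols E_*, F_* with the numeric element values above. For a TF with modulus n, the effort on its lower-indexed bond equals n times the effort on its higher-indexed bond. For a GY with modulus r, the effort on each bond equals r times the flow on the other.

bond 4 |J3  (source Se1 imposes e)
bond 2 |J2  (J3 needs exactly one f-in)
bond 3 |J2  (C1: C, integral causality)
bond 1 |TF1  (J2 needs exactly one f-in)
bond 0 |J1  (TF1: transformer flips bond 1)
bond 5 |R1  (closing 1-jn rule on J1)

dq_C1/dt = E_Se1/5 - q_C1/40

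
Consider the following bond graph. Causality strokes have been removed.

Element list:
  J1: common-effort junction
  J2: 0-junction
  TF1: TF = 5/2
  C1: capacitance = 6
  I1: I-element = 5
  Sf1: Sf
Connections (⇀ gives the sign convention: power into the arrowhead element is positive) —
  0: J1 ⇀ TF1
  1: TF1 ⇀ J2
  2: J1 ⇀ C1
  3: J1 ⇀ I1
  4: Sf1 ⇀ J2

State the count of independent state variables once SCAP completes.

bond 4 |Sf1  (source Sf1 imposes f)
bond 1 |J2  (only one effort-in slot at J2)
bond 0 |TF1  (TF TF1: opposite of bond 1)
bond 2 |J1  (C1 integral (e out))
bond 3 |I1  (0-jn J1 has e-setter on 2)

2  (C1, I1 all integral)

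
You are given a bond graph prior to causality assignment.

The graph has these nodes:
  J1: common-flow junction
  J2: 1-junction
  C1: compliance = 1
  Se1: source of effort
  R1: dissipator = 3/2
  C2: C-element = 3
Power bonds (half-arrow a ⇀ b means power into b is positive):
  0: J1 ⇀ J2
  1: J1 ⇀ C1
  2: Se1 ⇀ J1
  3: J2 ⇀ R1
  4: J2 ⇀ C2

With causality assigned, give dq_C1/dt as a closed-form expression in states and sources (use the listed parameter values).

dq_C1/dt = 2*E_Se1/3 - 2*q_C1/3 - 2*q_C2/9

bond 2 |J1  (Se1 fixes effort; stroke away)
bond 1 |J1  (C1 outputs effort q/C1)
bond 0 |J2  (J1 needs exactly one f-in)
bond 4 |J2  (C2: C, integral causality)
bond 3 |R1  (J2: last free bond brings flow in)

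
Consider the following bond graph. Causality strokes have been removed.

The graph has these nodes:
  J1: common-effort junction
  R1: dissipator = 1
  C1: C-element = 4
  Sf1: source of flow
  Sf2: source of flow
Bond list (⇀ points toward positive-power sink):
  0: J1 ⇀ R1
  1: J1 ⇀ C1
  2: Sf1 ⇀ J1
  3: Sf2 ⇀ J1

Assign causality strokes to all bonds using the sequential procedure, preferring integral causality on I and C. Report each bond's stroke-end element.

bond 2 stroke→Sf1  (Sf1: flow source, stroke at near end)
bond 3 stroke→Sf2  (Sf2 fixes flow; stroke at Sf2)
bond 1 stroke→J1  (C1 outputs effort q/C1)
bond 0 stroke→R1  (J1: bond 1 brought effort, rest push out)

#0 stroke→R1
#1 stroke→J1
#2 stroke→Sf1
#3 stroke→Sf2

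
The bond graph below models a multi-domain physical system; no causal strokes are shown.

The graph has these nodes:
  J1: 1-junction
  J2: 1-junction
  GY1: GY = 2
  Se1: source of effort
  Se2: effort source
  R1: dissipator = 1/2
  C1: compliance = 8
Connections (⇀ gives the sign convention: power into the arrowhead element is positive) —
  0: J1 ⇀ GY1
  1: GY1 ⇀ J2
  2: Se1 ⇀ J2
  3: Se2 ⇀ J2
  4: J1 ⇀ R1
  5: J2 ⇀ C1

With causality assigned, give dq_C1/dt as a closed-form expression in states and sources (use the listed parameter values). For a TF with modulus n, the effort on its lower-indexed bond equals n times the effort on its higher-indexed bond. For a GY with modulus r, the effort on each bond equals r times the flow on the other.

dq_C1/dt = E_Se1/8 + E_Se2/8 - q_C1/64

bond 2 |J2  (source Se1 imposes e)
bond 3 |J2  (Se2 (Se) sets effort on bond)
bond 5 |J2  (C1 integral (e out))
bond 1 |GY1  (only one flow-in slot at J2)
bond 0 |GY1  (GY GY1: same side as bond 1)
bond 4 |J1  (J1 flow already set via bond 0)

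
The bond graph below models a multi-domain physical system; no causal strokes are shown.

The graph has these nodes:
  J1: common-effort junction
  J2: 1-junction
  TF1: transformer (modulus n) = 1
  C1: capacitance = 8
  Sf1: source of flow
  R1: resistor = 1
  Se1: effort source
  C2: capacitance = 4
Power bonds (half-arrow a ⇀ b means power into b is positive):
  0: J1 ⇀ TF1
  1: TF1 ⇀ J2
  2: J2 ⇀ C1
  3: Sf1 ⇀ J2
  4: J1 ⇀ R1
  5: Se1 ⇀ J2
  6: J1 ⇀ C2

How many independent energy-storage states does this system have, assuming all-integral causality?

2  (C1, C2 all integral)

#3 →Sf1  (Sf1 fixes flow; stroke at Sf1)
#5 →J2  (source Se1 imposes e)
#1 →J2  (J2: bond 3 brought flow, rest push out)
#2 →J2  (J2 flow already set via bond 3)
#0 →TF1  (through TF1, causality passes straight; one stroke at TF1)
#6 →J1  (C2: C, integral causality)
#4 →R1  (common-e at J1 fixed by 6)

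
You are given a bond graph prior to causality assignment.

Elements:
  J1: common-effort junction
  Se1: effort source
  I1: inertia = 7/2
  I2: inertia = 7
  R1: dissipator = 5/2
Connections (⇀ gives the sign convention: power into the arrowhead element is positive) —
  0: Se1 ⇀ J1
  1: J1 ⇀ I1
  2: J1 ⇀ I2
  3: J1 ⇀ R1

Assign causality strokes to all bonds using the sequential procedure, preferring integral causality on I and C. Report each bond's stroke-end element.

β0 stroke at J1  (source Se1 imposes e)
β1 stroke at I1  (J1: bond 0 brought effort, rest push out)
β2 stroke at I2  (J1 effort already set via bond 0)
β3 stroke at R1  (J1 effort already set via bond 0)

#0 |J1
#1 |I1
#2 |I2
#3 |R1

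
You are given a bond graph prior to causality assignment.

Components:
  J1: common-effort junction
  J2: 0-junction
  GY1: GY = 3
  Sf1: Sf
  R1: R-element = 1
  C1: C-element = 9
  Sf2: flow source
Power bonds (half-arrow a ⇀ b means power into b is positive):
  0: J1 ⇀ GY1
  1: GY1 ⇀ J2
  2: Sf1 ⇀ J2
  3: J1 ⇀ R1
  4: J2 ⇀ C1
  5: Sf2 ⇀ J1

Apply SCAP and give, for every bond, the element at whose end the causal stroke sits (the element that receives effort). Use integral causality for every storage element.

b0 stroke→GY1
b1 stroke→GY1
b2 stroke→Sf1
b3 stroke→J1
b4 stroke→J2
b5 stroke→Sf2

b2 →Sf1  (Sf1: flow source, stroke at near end)
b5 →Sf2  (source Sf2 imposes f)
b4 →J2  (C1 outputs effort q/C1)
b1 →GY1  (0-jn J2 has e-setter on 4)
b0 →GY1  (through GY1, causality inverts; strokes same side of GY1)
b3 →J1  (J1: last free bond brings effort in)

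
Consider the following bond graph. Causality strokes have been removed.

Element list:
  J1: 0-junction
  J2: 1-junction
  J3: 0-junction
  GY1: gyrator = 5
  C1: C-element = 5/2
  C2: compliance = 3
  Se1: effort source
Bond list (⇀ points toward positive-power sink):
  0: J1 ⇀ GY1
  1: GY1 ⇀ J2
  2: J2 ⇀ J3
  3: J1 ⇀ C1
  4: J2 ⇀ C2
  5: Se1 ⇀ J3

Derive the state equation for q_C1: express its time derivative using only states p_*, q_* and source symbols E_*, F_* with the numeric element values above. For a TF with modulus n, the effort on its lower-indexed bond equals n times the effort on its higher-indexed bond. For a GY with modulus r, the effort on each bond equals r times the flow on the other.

dq_C1/dt = -E_Se1/5 - q_C2/15

β5 |J3  (Se1 fixes effort; stroke away)
β2 |J2  (common-e at J3 fixed by 5)
β3 |J1  (prefer integral on C1)
β0 |GY1  (common-e at J1 fixed by 3)
β1 |GY1  (GY GY1: same side as bond 0)
β4 |J2  (J2: bond 1 brought flow, rest push out)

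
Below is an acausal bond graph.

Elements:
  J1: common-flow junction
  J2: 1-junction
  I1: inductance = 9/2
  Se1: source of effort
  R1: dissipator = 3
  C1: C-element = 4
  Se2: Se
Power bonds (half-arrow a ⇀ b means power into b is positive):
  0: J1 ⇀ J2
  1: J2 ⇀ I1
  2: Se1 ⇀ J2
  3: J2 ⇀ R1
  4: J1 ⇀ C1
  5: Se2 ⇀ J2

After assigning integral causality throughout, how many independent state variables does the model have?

2  (C1, I1 all integral)

β2 stroke→J2  (source Se1 imposes e)
β5 stroke→J2  (Se2 fixes effort; stroke away)
β1 stroke→I1  (prefer integral on I1)
β0 stroke→J2  (J2: bond 1 brought flow, rest push out)
β3 stroke→J2  (J2: bond 1 brought flow, rest push out)
β4 stroke→J1  (common-f at J1 fixed by 0)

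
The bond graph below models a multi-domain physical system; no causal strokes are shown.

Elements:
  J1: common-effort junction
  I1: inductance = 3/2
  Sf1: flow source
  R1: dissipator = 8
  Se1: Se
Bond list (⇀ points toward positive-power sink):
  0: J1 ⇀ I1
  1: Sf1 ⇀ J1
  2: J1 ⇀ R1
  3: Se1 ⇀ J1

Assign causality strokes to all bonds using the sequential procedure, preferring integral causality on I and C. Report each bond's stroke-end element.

b0 stroke at I1
b1 stroke at Sf1
b2 stroke at R1
b3 stroke at J1

β1 stroke at Sf1  (Sf1 (Sf) sets flow on bond)
β3 stroke at J1  (source Se1 imposes e)
β0 stroke at I1  (0-jn J1 has e-setter on 3)
β2 stroke at R1  (0-jn J1 has e-setter on 3)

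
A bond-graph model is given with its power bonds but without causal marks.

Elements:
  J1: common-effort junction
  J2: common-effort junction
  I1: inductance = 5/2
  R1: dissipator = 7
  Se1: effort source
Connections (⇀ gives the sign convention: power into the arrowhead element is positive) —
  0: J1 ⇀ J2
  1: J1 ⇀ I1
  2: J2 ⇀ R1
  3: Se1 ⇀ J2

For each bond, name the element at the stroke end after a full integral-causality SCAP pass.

β3 stroke at J2  (Se1 fixes effort; stroke away)
β0 stroke at J1  (J2: bond 3 brought effort, rest push out)
β2 stroke at R1  (J2 effort already set via bond 3)
β1 stroke at I1  (common-e at J1 fixed by 0)

b0 →J1
b1 →I1
b2 →R1
b3 →J2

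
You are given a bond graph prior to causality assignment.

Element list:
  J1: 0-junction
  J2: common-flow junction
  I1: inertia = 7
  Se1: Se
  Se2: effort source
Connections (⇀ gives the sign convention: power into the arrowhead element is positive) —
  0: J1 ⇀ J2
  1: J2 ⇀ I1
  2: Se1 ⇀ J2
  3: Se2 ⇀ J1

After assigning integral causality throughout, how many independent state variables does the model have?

1  (I1 all integral)

bond 2 stroke at J2  (Se1: effort source, stroke at far end)
bond 3 stroke at J1  (Se2: effort source, stroke at far end)
bond 0 stroke at J2  (J1: bond 3 brought effort, rest push out)
bond 1 stroke at I1  (J2: last free bond brings flow in)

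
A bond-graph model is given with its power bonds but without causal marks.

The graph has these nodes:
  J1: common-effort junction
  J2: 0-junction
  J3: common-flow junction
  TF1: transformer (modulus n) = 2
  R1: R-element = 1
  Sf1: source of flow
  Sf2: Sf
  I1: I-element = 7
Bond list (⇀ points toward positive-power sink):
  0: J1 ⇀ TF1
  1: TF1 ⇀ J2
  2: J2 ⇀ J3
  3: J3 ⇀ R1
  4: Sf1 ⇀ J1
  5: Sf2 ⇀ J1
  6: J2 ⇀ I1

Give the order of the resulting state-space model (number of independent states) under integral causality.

1  (I1 all integral)

#4 stroke at Sf1  (Sf1: flow source, stroke at near end)
#5 stroke at Sf2  (source Sf2 imposes f)
#0 stroke at J1  (closing 0-jn rule on J1)
#1 stroke at TF1  (TF1 one-in-one-out from 0)
#6 stroke at I1  (I1 outputs flow p/I1)
#2 stroke at J2  (J2 needs exactly one e-in)
#3 stroke at J3  (common-f at J3 fixed by 2)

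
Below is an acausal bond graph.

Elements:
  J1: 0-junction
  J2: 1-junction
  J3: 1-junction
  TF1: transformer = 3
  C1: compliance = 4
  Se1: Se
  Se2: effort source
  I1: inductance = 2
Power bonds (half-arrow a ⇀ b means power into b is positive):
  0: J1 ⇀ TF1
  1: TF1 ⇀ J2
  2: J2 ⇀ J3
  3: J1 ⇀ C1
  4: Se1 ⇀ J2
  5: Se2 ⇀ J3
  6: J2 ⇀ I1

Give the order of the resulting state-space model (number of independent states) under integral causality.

#4 |J2  (Se1: effort source, stroke at far end)
#5 |J3  (source Se2 imposes e)
#2 |J2  (J3: last free bond brings flow in)
#3 |J1  (C1: C, integral causality)
#0 |TF1  (0-jn J1 has e-setter on 3)
#1 |J2  (TF1: transformer flips bond 0)
#6 |I1  (J2 needs exactly one f-in)

2  (C1, I1 all integral)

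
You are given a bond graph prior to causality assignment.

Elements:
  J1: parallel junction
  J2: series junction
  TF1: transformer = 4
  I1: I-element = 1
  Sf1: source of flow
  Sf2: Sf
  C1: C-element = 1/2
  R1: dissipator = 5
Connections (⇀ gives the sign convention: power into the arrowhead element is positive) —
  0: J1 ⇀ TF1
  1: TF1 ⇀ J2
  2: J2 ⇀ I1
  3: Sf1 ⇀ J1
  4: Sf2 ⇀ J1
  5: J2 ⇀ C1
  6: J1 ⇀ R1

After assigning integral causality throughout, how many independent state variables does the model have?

2  (C1, I1 all integral)

b3 →Sf1  (Sf1 fixes flow; stroke at Sf1)
b4 →Sf2  (source Sf2 imposes f)
b2 →I1  (I1 integral (f out))
b1 →J2  (J2 flow already set via bond 2)
b5 →J2  (J2: bond 2 brought flow, rest push out)
b0 →TF1  (through TF1, causality passes straight; one stroke at TF1)
b6 →J1  (only one effort-in slot at J1)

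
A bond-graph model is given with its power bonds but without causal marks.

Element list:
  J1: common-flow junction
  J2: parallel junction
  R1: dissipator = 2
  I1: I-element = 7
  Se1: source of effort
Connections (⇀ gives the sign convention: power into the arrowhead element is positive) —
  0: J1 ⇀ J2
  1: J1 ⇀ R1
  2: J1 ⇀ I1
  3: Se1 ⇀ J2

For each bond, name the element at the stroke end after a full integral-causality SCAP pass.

b0 |J1
b1 |J1
b2 |I1
b3 |J2

b3 stroke at J2  (Se1: effort source, stroke at far end)
b0 stroke at J1  (J2: bond 3 brought effort, rest push out)
b2 stroke at I1  (I1: I, integral causality)
b1 stroke at J1  (J1 flow already set via bond 2)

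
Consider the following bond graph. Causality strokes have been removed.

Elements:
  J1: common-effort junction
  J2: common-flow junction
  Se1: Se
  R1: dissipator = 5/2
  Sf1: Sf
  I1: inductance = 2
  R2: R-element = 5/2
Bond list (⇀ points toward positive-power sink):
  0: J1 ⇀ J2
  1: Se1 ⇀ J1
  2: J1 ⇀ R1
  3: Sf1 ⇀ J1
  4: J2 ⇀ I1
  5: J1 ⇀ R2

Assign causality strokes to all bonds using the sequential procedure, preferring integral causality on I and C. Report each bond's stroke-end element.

b1 stroke at J1  (Se1: effort source, stroke at far end)
b3 stroke at Sf1  (Sf1: flow source, stroke at near end)
b0 stroke at J2  (common-e at J1 fixed by 1)
b2 stroke at R1  (J1 effort already set via bond 1)
b5 stroke at R2  (common-e at J1 fixed by 1)
b4 stroke at I1  (closing 1-jn rule on J2)

bond 0 stroke→J2
bond 1 stroke→J1
bond 2 stroke→R1
bond 3 stroke→Sf1
bond 4 stroke→I1
bond 5 stroke→R2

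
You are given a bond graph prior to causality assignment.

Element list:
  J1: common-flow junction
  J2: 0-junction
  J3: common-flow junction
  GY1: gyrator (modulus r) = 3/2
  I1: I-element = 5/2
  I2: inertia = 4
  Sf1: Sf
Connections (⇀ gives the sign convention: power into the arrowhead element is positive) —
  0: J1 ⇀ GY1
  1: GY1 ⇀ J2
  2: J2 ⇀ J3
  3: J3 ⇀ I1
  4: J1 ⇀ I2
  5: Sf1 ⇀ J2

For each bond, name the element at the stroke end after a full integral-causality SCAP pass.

bond 0 |J1
bond 1 |J2
bond 2 |J3
bond 3 |I1
bond 4 |I2
bond 5 |Sf1

β5 stroke→Sf1  (Sf1 fixes flow; stroke at Sf1)
β3 stroke→I1  (prefer integral on I1)
β2 stroke→J3  (J3 flow already set via bond 3)
β1 stroke→J2  (J2: last free bond brings effort in)
β0 stroke→J1  (through GY1, causality inverts; strokes same side of GY1)
β4 stroke→I2  (J1 needs exactly one f-in)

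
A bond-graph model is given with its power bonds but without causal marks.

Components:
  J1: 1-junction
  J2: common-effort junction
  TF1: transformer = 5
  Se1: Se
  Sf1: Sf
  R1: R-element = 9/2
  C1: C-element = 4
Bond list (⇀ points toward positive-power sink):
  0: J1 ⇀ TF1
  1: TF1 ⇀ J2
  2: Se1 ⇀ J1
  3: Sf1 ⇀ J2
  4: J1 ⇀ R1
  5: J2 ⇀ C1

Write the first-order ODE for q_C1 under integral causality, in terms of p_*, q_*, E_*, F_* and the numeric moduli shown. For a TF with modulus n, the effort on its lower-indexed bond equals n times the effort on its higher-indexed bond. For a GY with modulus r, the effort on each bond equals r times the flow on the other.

dq_C1/dt = 10*E_Se1/9 + F_Sf1 - 25*q_C1/18

b2 stroke→J1  (Se1 fixes effort; stroke away)
b3 stroke→Sf1  (Sf1 (Sf) sets flow on bond)
b5 stroke→J2  (C1 outputs effort q/C1)
b1 stroke→TF1  (common-e at J2 fixed by 5)
b0 stroke→J1  (TF1 one-in-one-out from 1)
b4 stroke→R1  (J1 needs exactly one f-in)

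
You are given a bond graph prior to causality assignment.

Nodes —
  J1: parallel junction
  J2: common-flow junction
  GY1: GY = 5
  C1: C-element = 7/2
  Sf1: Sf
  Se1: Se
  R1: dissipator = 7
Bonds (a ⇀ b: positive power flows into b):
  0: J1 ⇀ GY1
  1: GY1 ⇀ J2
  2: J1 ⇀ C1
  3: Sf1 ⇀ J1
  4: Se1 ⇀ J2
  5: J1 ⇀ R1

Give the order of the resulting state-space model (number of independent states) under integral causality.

1  (C1 all integral)

#3 stroke at Sf1  (Sf1: flow source, stroke at near end)
#4 stroke at J2  (Se1 (Se) sets effort on bond)
#1 stroke at GY1  (J2: last free bond brings flow in)
#0 stroke at GY1  (through GY1, causality inverts; strokes same side of GY1)
#2 stroke at J1  (C1: C, integral causality)
#5 stroke at R1  (0-jn J1 has e-setter on 2)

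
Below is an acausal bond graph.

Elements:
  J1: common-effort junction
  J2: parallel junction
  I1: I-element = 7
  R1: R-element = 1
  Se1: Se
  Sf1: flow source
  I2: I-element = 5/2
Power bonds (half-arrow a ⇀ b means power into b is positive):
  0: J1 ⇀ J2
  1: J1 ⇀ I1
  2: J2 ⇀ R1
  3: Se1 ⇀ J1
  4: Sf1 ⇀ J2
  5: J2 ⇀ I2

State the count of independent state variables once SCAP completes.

β3 stroke at J1  (Se1 (Se) sets effort on bond)
β4 stroke at Sf1  (source Sf1 imposes f)
β0 stroke at J2  (J1: bond 3 brought effort, rest push out)
β1 stroke at I1  (J1 effort already set via bond 3)
β2 stroke at R1  (0-jn J2 has e-setter on 0)
β5 stroke at I2  (J2: bond 0 brought effort, rest push out)

2  (I1, I2 all integral)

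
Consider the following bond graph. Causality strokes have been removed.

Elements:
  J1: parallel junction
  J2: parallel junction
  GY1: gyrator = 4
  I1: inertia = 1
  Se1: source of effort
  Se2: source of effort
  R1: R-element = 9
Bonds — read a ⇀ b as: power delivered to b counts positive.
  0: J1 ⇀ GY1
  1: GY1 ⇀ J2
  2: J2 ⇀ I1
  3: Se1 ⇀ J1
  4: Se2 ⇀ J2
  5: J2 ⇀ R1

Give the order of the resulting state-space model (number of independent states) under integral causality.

1  (I1 all integral)

#3 →J1  (Se1 fixes effort; stroke away)
#4 →J2  (Se2: effort source, stroke at far end)
#0 →GY1  (common-e at J1 fixed by 3)
#1 →GY1  (0-jn J2 has e-setter on 4)
#2 →I1  (J2 effort already set via bond 4)
#5 →R1  (J2 effort already set via bond 4)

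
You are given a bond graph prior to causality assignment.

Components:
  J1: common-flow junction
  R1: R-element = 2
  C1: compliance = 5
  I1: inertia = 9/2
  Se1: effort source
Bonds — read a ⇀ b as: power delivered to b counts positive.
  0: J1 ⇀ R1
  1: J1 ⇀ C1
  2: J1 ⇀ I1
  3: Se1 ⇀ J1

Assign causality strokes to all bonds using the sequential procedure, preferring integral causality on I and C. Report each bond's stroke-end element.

bond 3 →J1  (Se1 fixes effort; stroke away)
bond 1 →J1  (C1: C, integral causality)
bond 2 →I1  (I1: I, integral causality)
bond 0 →J1  (1-jn J1 has f-setter on 2)

bond 0 stroke at J1
bond 1 stroke at J1
bond 2 stroke at I1
bond 3 stroke at J1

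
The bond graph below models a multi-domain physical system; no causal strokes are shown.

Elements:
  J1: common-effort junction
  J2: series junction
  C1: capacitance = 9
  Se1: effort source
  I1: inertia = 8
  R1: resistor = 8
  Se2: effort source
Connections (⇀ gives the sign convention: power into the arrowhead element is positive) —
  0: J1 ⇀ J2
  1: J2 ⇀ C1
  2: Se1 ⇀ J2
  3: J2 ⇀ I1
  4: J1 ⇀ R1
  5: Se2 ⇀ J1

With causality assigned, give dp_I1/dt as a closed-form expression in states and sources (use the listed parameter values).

dp_I1/dt = E_Se1 + E_Se2 - q_C1/9

b2 →J2  (Se1 fixes effort; stroke away)
b5 →J1  (Se2 fixes effort; stroke away)
b0 →J2  (0-jn J1 has e-setter on 5)
b4 →R1  (J1: bond 5 brought effort, rest push out)
b1 →J2  (prefer integral on C1)
b3 →I1  (J2: last free bond brings flow in)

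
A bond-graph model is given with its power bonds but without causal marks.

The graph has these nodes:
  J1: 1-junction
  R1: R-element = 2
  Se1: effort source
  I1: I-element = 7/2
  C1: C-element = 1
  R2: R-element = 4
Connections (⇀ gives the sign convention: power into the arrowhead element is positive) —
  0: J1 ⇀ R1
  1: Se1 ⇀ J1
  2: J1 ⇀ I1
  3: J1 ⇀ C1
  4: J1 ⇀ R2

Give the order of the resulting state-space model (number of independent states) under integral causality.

bond 1 |J1  (Se1 (Se) sets effort on bond)
bond 2 |I1  (I1: I, integral causality)
bond 0 |J1  (1-jn J1 has f-setter on 2)
bond 3 |J1  (1-jn J1 has f-setter on 2)
bond 4 |J1  (1-jn J1 has f-setter on 2)

2  (C1, I1 all integral)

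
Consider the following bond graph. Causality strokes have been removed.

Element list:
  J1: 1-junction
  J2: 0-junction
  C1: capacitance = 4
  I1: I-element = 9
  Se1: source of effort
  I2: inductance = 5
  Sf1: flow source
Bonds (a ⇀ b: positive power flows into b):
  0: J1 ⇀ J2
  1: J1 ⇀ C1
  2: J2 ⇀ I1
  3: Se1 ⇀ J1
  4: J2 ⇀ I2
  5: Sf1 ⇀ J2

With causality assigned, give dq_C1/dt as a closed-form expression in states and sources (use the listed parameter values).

dq_C1/dt = -F_Sf1 + p_I1/9 + p_I2/5

bond 3 →J1  (Se1: effort source, stroke at far end)
bond 5 →Sf1  (Sf1: flow source, stroke at near end)
bond 1 →J1  (C1: C, integral causality)
bond 0 →J2  (J1 needs exactly one f-in)
bond 2 →I1  (J2: bond 0 brought effort, rest push out)
bond 4 →I2  (J2: bond 0 brought effort, rest push out)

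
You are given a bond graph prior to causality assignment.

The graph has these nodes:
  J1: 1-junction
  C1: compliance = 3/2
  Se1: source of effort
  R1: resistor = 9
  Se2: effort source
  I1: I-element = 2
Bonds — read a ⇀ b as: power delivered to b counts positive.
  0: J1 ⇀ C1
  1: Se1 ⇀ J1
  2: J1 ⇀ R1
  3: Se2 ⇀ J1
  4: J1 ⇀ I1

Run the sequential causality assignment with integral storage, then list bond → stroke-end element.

β1 stroke→J1  (Se1 fixes effort; stroke away)
β3 stroke→J1  (Se2 fixes effort; stroke away)
β0 stroke→J1  (C1 outputs effort q/C1)
β4 stroke→I1  (I1: I, integral causality)
β2 stroke→J1  (J1 flow already set via bond 4)

β0 stroke at J1
β1 stroke at J1
β2 stroke at J1
β3 stroke at J1
β4 stroke at I1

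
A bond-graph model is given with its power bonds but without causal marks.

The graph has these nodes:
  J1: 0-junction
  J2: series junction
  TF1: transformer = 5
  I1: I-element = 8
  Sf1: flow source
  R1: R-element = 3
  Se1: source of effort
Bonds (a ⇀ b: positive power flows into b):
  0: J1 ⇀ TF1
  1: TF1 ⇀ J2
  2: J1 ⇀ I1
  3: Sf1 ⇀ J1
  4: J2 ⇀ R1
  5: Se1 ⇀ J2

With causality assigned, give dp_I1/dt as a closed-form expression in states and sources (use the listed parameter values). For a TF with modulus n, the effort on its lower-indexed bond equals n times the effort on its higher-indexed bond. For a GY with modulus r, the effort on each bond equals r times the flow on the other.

b3 |Sf1  (Sf1: flow source, stroke at near end)
b5 |J2  (Se1 fixes effort; stroke away)
b2 |I1  (I1: I, integral causality)
b0 |J1  (J1 needs exactly one e-in)
b1 |TF1  (TF TF1: opposite of bond 0)
b4 |J2  (J2: bond 1 brought flow, rest push out)

dp_I1/dt = -5*E_Se1 + 75*F_Sf1 - 75*p_I1/8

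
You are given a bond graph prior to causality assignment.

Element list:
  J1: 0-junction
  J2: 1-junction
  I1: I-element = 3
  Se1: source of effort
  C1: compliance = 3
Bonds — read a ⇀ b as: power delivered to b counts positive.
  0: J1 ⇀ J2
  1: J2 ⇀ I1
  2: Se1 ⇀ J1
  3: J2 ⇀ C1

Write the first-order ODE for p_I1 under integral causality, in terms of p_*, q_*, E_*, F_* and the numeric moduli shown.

β2 |J1  (Se1: effort source, stroke at far end)
β0 |J2  (J1 effort already set via bond 2)
β1 |I1  (prefer integral on I1)
β3 |J2  (J2 flow already set via bond 1)

dp_I1/dt = E_Se1 - q_C1/3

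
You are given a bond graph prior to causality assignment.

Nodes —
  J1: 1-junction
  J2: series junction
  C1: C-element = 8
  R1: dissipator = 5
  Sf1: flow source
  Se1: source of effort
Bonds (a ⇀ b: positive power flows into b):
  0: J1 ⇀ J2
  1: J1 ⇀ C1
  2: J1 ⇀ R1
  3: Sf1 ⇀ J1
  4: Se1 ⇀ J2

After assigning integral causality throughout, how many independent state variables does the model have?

b3 |Sf1  (Sf1 (Sf) sets flow on bond)
b4 |J2  (Se1 fixes effort; stroke away)
b0 |J1  (1-jn J1 has f-setter on 3)
b1 |J1  (J1: bond 3 brought flow, rest push out)
b2 |J1  (1-jn J1 has f-setter on 3)

1  (C1 all integral)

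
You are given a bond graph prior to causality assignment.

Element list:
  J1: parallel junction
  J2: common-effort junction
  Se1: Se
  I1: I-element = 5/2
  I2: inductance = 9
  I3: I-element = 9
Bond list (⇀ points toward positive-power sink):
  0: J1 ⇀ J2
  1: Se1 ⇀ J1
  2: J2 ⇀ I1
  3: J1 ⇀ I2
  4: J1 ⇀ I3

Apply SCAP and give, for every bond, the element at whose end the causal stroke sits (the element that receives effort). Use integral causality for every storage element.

b0 →J2
b1 →J1
b2 →I1
b3 →I2
b4 →I3

β1 →J1  (Se1: effort source, stroke at far end)
β0 →J2  (common-e at J1 fixed by 1)
β3 →I2  (J1: bond 1 brought effort, rest push out)
β4 →I3  (J1 effort already set via bond 1)
β2 →I1  (J2: bond 0 brought effort, rest push out)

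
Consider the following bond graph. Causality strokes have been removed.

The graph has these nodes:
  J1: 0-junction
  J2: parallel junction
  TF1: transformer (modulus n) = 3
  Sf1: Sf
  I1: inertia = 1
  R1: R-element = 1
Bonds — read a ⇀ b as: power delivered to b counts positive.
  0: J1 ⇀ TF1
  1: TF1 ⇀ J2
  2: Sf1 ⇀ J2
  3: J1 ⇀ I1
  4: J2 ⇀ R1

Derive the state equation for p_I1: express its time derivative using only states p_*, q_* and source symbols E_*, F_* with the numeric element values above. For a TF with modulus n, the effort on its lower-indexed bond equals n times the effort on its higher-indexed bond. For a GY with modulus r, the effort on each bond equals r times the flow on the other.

b2 stroke→Sf1  (Sf1 fixes flow; stroke at Sf1)
b3 stroke→I1  (I1 integral (f out))
b0 stroke→J1  (closing 0-jn rule on J1)
b1 stroke→TF1  (TF TF1: opposite of bond 0)
b4 stroke→J2  (only one effort-in slot at J2)

dp_I1/dt = 3*F_Sf1 - 9*p_I1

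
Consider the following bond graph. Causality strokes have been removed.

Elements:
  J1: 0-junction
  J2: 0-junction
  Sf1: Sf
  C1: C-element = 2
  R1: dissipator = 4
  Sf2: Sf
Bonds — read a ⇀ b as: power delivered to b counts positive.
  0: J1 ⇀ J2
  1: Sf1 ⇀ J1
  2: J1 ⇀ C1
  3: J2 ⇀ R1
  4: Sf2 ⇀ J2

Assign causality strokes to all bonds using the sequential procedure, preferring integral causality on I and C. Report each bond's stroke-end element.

#0 stroke→J2
#1 stroke→Sf1
#2 stroke→J1
#3 stroke→R1
#4 stroke→Sf2

b1 stroke at Sf1  (Sf1 (Sf) sets flow on bond)
b4 stroke at Sf2  (Sf2 (Sf) sets flow on bond)
b2 stroke at J1  (prefer integral on C1)
b0 stroke at J2  (0-jn J1 has e-setter on 2)
b3 stroke at R1  (J2 effort already set via bond 0)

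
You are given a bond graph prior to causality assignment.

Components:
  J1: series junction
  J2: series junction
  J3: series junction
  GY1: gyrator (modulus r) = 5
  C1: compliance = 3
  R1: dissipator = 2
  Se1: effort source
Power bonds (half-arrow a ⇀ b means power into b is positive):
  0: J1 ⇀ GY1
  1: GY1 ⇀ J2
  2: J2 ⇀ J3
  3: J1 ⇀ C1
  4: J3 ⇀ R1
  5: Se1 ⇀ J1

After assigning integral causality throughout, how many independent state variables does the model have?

bond 5 |J1  (source Se1 imposes e)
bond 3 |J1  (prefer integral on C1)
bond 0 |GY1  (J1: last free bond brings flow in)
bond 1 |GY1  (GY GY1: same side as bond 0)
bond 2 |J2  (J2 flow already set via bond 1)
bond 4 |J3  (1-jn J3 has f-setter on 2)

1  (C1 all integral)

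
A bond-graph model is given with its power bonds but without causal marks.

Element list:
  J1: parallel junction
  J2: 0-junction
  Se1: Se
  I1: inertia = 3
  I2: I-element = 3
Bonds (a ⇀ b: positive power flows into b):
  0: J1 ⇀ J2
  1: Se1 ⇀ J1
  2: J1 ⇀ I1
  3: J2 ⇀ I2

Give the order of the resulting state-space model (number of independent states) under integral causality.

2  (I1, I2 all integral)

β1 stroke→J1  (Se1 (Se) sets effort on bond)
β0 stroke→J2  (0-jn J1 has e-setter on 1)
β2 stroke→I1  (0-jn J1 has e-setter on 1)
β3 stroke→I2  (J2: bond 0 brought effort, rest push out)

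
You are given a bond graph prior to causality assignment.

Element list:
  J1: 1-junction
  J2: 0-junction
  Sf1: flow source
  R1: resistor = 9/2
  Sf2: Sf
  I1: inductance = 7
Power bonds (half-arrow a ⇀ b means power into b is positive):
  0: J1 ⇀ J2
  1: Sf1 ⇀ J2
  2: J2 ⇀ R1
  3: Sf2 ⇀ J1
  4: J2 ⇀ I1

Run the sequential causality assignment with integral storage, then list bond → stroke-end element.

b0 |J1
b1 |Sf1
b2 |J2
b3 |Sf2
b4 |I1

bond 1 |Sf1  (source Sf1 imposes f)
bond 3 |Sf2  (Sf2: flow source, stroke at near end)
bond 0 |J1  (common-f at J1 fixed by 3)
bond 4 |I1  (I1: I, integral causality)
bond 2 |J2  (J2: last free bond brings effort in)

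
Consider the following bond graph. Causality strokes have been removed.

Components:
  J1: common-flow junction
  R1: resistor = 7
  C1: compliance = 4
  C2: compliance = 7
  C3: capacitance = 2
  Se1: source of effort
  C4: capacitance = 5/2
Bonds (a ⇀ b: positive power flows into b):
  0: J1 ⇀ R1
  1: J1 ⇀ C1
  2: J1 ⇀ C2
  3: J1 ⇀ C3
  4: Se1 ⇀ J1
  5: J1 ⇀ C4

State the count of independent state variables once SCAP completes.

4  (C1, C2, C3, C4 all integral)

#4 stroke→J1  (Se1 (Se) sets effort on bond)
#1 stroke→J1  (C1 outputs effort q/C1)
#2 stroke→J1  (prefer integral on C2)
#3 stroke→J1  (C3 outputs effort q/C3)
#5 stroke→J1  (C4 outputs effort q/C4)
#0 stroke→R1  (J1 needs exactly one f-in)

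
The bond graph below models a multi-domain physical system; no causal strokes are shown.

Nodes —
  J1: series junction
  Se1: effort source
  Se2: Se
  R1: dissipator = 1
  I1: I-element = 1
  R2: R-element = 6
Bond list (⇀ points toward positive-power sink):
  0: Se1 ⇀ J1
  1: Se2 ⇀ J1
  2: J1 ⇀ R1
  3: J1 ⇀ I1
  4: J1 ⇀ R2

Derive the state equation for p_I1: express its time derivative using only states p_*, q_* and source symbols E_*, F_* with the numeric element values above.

β0 |J1  (Se1: effort source, stroke at far end)
β1 |J1  (source Se2 imposes e)
β3 |I1  (prefer integral on I1)
β2 |J1  (J1 flow already set via bond 3)
β4 |J1  (1-jn J1 has f-setter on 3)

dp_I1/dt = E_Se1 + E_Se2 - 7*p_I1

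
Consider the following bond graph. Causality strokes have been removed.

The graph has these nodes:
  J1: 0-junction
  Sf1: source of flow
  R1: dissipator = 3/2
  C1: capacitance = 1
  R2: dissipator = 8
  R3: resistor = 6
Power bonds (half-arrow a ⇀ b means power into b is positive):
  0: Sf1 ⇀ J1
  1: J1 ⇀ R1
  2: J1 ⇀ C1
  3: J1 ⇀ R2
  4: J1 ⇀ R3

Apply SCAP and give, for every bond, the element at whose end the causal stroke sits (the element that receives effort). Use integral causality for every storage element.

bond 0 stroke at Sf1
bond 1 stroke at R1
bond 2 stroke at J1
bond 3 stroke at R2
bond 4 stroke at R3

β0 |Sf1  (Sf1: flow source, stroke at near end)
β2 |J1  (C1 integral (e out))
β1 |R1  (common-e at J1 fixed by 2)
β3 |R2  (J1 effort already set via bond 2)
β4 |R3  (J1 effort already set via bond 2)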